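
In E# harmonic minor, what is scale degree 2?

The E# harmonic minor scale runs E# F## G# A# B# C# D##.
Degree 2 is F##.

F##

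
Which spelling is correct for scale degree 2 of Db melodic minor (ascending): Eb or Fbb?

Each scale degree takes a distinct letter name. Degree 2 of a scale on D must use the letter E.
Eb and Fbb are enharmonically the same pitch, but only Eb uses the letter E, so it is the correct spelling here.

Eb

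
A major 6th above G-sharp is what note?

A sixth above G lands on the letter E.
A major sixth spans 9 semitones, so G# moves to pitch class 5. On the letter E that is E#.

E#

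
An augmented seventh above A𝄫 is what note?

A up a major seventh is G#, so the target letter is G.
From Abb, an augmented seventh is 12 semitones up: G.

G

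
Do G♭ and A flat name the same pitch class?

No

Two spellings are enharmonically equivalent only if they share a pitch class.
Here Gb → 6, Ab → 8; 6 ≠ 8, so they are not.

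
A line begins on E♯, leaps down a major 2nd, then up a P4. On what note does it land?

A major second down from E# is D# (letter D, 2 semitones down).
A perfect fourth up from D# is G# (letter G, 5 semitones up).

G#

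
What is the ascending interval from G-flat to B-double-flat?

minor third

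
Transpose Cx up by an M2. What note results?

D##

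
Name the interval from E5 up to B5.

perfect fifth

Counting letters E–F–G–A–B gives a fifth.
E→B = 7 semitones, exactly the perfect fifth.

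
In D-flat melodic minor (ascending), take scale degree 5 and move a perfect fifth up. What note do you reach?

Eb

Scale degree 5 of Db melodic minor (ascending) is Ab.
A perfect fifth (7 semitones) above Ab lands on the letter E, giving Eb.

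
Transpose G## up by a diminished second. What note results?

A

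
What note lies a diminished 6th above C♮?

A sixth above C lands on the letter A.
A diminished sixth spans 7 semitones, so C moves to pitch class 7. On the letter A that is Abb.

Abb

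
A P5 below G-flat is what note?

A fifth below G lands on the letter C.
A perfect fifth spans 7 semitones, so Gb moves to pitch class 11. On the letter C that is Cb.

Cb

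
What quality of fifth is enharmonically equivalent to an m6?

augmented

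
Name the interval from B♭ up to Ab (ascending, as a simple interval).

minor seventh

Counting letters B–C–D–E–F–G–A gives a seventh.
Bb→Ab = 10 semitones, 1 narrower than the major seventh (11), so minor.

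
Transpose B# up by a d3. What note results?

D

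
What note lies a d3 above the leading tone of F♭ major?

The leading tone of Fb major is Eb.
A diminished third (2 semitones) above Eb lands on the letter G, giving Gbb.

Gbb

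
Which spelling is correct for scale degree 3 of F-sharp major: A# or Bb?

A#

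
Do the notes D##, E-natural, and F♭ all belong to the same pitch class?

Yes

D## = pitch class 4 and E = pitch class 4 and Fb = pitch class 4 — the same pitch class, so they are enharmonic equivalents.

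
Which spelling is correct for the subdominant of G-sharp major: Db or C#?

C#

Each scale degree takes a distinct letter name. Degree 4 of a scale on G must use the letter C.
C# and Db are enharmonically the same pitch, but only C# uses the letter C, so it is the correct spelling here.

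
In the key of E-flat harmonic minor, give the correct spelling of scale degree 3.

Degree 3 takes the letter 2 steps above E, which is G.
In harmonic minor, degree 3 sits 3 semitones above the tonic. Eb + 3 semitones is pitch class 6, spelled on G as Gb.

Gb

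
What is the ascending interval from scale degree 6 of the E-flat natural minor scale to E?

Scale degree 6 of Eb natural minor is Cb.
Cb up to E: letters C→E make it a third; 5 semitones makes it augmented.

augmented third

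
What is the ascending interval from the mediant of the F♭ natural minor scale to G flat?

major seventh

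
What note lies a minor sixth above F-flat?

A sixth above F lands on the letter D.
A minor sixth spans 8 semitones, so Fb moves to pitch class 0. On the letter D that is Dbb.

Dbb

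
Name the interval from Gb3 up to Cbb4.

The letter names run G→C, a span of 3 letter steps, so the interval is some kind of fourth.
Gb to Cbb is 4 semitones. A perfect fourth is 5, so 4 makes it diminished.

diminished fourth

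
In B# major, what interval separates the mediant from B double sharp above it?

major sixth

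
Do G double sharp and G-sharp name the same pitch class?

G## is pitch class 9; G# is pitch class 8.
The pitch classes differ (9 vs. 8), so they are not enharmonic equivalents.

No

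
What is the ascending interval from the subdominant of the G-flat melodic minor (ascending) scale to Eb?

The subdominant of Gb melodic minor (ascending) is Cb.
Cb up to Eb: letters C→E make it a third; 4 semitones makes it major.

major third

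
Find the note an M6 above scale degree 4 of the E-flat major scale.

Scale degree 4 of Eb major is Ab.
A major sixth (9 semitones) above Ab lands on the letter F, giving F.

F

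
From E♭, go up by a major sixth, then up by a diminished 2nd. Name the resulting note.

A major sixth up from Eb is C (letter C, 9 semitones up).
A diminished second up from C is Dbb (letter D, 0 semitones up).

Dbb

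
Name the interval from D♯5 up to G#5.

The letter names run D→G, a span of 3 letter steps, so the interval is some kind of fourth.
D# to G# is 5 semitones. A perfect fourth is 5, so 5 makes it perfect.

perfect fourth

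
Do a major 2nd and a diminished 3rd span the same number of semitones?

A major second spans 2 semitones; a diminished third spans 2.
They are enharmonically equivalent.

Yes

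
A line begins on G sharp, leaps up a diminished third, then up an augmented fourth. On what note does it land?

A diminished third up from G# is Bb (letter B, 2 semitones up).
An augmented fourth up from Bb is E (letter E, 6 semitones up).

E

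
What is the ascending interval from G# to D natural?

The letter names run G→D, a span of 4 letter steps, so the interval is some kind of fifth.
G# to D is 6 semitones. A perfect fifth is 7, so 6 makes it diminished.

diminished fifth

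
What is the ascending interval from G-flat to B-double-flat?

minor third

The letter names run G→B, a span of 2 letter steps, so the interval is some kind of third.
Gb to Bbb is 3 semitones. A major third is 4, so 3 makes it minor.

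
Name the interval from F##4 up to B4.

diminished fourth

Counting letters F–G–A–B gives a fourth.
F##→B = 4 semitones, 1 narrower than the perfect fourth (5), so diminished.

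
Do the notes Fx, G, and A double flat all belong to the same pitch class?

F## is pitch class 7; G is pitch class 7; Abb is pitch class 7.
All spellings map to pitch class 7, so they are enharmonically equivalent.

Yes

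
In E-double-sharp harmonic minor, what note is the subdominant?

A##

Degree 4 takes the letter 3 steps above E, which is A.
In harmonic minor, degree 4 sits 5 semitones above the tonic. E## + 5 semitones is pitch class 11, spelled on A as A##.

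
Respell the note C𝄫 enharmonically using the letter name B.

Bb

Plain B sits 1 semitone above Cbb, so on the letter B the same pitch needs a flat: Bb.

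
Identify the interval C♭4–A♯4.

doubly augmented sixth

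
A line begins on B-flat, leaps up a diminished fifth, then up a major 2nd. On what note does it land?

A diminished fifth up from Bb is Fb (letter F, 6 semitones up).
A major second up from Fb is Gb (letter G, 2 semitones up).

Gb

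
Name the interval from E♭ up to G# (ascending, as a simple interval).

augmented third

Counting letters E–F–G gives a third.
Eb→G# = 5 semitones, 1 wider than the major third (4), so augmented.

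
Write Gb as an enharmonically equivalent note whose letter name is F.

F#

Gb is pitch class 6. The letter F alone is pitch class 5.
To reach pitch class 6 from F requires an offset of +1 semitone, i.e. sharp: F#.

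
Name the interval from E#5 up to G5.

The letter names run E→G, a span of 2 letter steps, so the interval is some kind of third.
E# to G is 2 semitones. A major third is 4, so 2 makes it diminished.

diminished third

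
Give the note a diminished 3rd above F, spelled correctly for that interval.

Abb

A third above F lands on the letter A.
A diminished third spans 2 semitones, so F moves to pitch class 7. On the letter A that is Abb.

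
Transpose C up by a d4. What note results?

C up a perfect fourth is F, so the target letter is F.
From C, a diminished fourth is 4 semitones up: Fb.

Fb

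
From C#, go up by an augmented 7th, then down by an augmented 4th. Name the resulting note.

F##

An augmented seventh up from C# is B## (letter B, 12 semitones up).
An augmented fourth down from B## is F## (letter F, 6 semitones down).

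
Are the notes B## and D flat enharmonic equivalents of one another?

B## = pitch class 1 and Db = pitch class 1 — the same pitch class, so they are enharmonic equivalents.

Yes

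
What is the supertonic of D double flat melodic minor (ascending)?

Degree 2 takes the letter 1 step above D, which is E.
In melodic minor (ascending), degree 2 sits 2 semitones above the tonic. Dbb + 2 semitones is pitch class 2, spelled on E as Ebb.

Ebb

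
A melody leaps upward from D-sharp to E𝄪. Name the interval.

Counting letters D–E gives a second.
D#→E## = 3 semitones, 1 wider than the major second (2), so augmented.

augmented second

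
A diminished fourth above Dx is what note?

A fourth above D lands on the letter G.
A diminished fourth spans 4 semitones, so D## moves to pitch class 8. On the letter G that is G#.

G#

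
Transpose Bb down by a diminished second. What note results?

A second below B lands on the letter A.
A diminished second spans 0 semitones, so Bb moves to pitch class 10. On the letter A that is A#.

A#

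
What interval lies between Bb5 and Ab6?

The letter names run B→A, a span of 6 letter steps, so the interval is some kind of seventh.
Bb to Ab is 10 semitones. A major seventh is 11, so 10 makes it minor.

minor seventh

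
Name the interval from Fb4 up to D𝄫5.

minor sixth

The letter names run F→D, a span of 5 letter steps, so the interval is some kind of sixth.
Fb to Dbb is 8 semitones. A major sixth is 9, so 8 makes it minor.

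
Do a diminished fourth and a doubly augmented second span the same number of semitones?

A diminished fourth spans 4 semitones; a doubly augmented second spans 4.
They are enharmonically equivalent.

Yes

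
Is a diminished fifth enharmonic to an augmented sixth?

No

A diminished fifth spans 6 semitones; an augmented sixth spans 10.
The spans differ, so they are not enharmonic equivalents.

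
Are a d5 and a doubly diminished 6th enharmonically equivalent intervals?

Yes

A diminished fifth spans 6 semitones; a doubly diminished sixth spans 6.
They are enharmonically equivalent.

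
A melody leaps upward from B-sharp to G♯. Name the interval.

minor sixth

Counting letters B–C–D–E–F–G gives a sixth.
B#→G# = 8 semitones, 1 narrower than the major sixth (9), so minor.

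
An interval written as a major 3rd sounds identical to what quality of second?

A major third spans 4 semitones.
A second spanning 4 semitones is doubly augmented (the major second is 2).

doubly augmented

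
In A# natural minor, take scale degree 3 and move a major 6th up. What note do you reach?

Scale degree 3 of A# natural minor is C#.
A major sixth (9 semitones) above C# lands on the letter A, giving A#.

A#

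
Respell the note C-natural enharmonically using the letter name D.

Dbb

C is pitch class 0. The letter D alone is pitch class 2.
To reach pitch class 0 from D requires an offset of -2 semitones, i.e. double flat: Dbb.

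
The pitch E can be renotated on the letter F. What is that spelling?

Fb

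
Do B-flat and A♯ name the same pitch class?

Yes

Bb is pitch class 10; A# is pitch class 10.
All spellings map to pitch class 10, so they are enharmonically equivalent.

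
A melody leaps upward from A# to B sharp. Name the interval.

The letter names run A→B, a span of 1 letter step, so the interval is some kind of second.
A# to B# is 2 semitones. A major second is 2, so 2 makes it major.

major second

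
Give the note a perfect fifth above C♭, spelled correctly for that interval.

Gb

C up a perfect fifth is G, so the target letter is G.
From Cb, a perfect fifth is 7 semitones up: Gb.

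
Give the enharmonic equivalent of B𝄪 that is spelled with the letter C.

C#

Plain C sits 1 semitone below B##, so on the letter C the same pitch needs a sharp: C#.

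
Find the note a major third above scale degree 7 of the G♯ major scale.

Scale degree 7 of G# major is F##.
A major third (4 semitones) above F## lands on the letter A, giving A##.

A##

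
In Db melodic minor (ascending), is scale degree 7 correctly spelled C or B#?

C

Each scale degree takes a distinct letter name. Degree 7 of a scale on D must use the letter C.
C and B# are enharmonically the same pitch, but only C uses the letter C, so it is the correct spelling here.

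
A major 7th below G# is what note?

A

A seventh below G lands on the letter A.
A major seventh spans 11 semitones, so G# moves to pitch class 9. On the letter A that is A.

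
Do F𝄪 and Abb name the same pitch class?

Yes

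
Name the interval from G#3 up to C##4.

augmented fourth

The letter names run G→C, a span of 3 letter steps, so the interval is some kind of fourth.
G# to C## is 6 semitones. A perfect fourth is 5, so 6 makes it augmented.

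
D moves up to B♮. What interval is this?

Counting letters D–E–F–G–A–B gives a sixth.
D→B = 9 semitones, exactly the major sixth.

major sixth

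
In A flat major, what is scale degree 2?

Bb

The Ab major scale runs Ab Bb C Db Eb F G.
Degree 2 is Bb.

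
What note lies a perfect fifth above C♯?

G#

C up a perfect fifth is G, so the target letter is G.
From C#, a perfect fifth is 7 semitones up: G#.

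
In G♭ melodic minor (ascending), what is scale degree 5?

Db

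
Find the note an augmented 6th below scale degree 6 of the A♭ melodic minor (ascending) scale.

Scale degree 6 of Ab melodic minor (ascending) is F.
An augmented sixth (10 semitones) below F lands on the letter A, giving Abb.

Abb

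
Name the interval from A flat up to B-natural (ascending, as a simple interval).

augmented second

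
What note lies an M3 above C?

E

A third above C lands on the letter E.
A major third spans 4 semitones, so C moves to pitch class 4. On the letter E that is E.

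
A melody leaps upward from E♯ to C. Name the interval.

The letter names run E→C, a span of 5 letter steps, so the interval is some kind of sixth.
E# to C is 7 semitones. A major sixth is 9, so 7 makes it diminished.

diminished sixth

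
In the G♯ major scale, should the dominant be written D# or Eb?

Each scale degree takes a distinct letter name. Degree 5 of a scale on G must use the letter D.
D# and Eb are enharmonically the same pitch, but only D# uses the letter D, so it is the correct spelling here.

D#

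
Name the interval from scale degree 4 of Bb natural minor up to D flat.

Scale degree 4 of Bb natural minor is Eb.
Eb up to Db: letters E→D make it a seventh; 10 semitones makes it minor.

minor seventh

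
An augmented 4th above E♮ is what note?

A#

E up a perfect fourth is A, so the target letter is A.
From E, an augmented fourth is 6 semitones up: A#.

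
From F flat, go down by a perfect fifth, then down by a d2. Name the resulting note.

A

A perfect fifth down from Fb is Bbb (letter B, 7 semitones down).
A diminished second down from Bbb is A (letter A, 0 semitones down).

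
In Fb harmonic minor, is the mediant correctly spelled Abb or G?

Each scale degree takes a distinct letter name. Degree 3 of a scale on F must use the letter A.
Abb and G are enharmonically the same pitch, but only Abb uses the letter A, so it is the correct spelling here.

Abb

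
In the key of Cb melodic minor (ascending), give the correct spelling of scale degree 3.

Ebb

The Cb melodic minor (ascending) scale runs Cb Db Ebb Fb Gb Ab Bb.
Degree 3 is Ebb.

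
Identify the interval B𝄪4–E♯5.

The letter names run B→E, a span of 3 letter steps, so the interval is some kind of fourth.
B## to E# is 4 semitones. A perfect fourth is 5, so 4 makes it diminished.

diminished fourth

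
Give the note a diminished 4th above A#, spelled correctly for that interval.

D

A up a perfect fourth is D, so the target letter is D.
From A#, a diminished fourth is 4 semitones up: D.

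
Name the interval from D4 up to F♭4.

diminished third

Counting letters D–E–F gives a third.
D→Fb = 2 semitones, 2 narrower than the major third (4), so diminished.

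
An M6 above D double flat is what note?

D up a major sixth is B, so the target letter is B.
From Dbb, a major sixth is 9 semitones up: Bbb.

Bbb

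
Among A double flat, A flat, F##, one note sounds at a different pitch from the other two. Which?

In 12-tone equal temperament, enharmonic equivalents share a pitch class. Abb is pitch class 7; Ab is pitch class 8; F## is pitch class 7.
Abb and F## share pitch class 7, while Ab is pitch class 8.

Ab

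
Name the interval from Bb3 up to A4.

major seventh

Counting letters B–C–D–E–F–G–A gives a seventh.
Bb→A = 11 semitones, exactly the major seventh.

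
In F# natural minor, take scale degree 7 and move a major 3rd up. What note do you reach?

Scale degree 7 of F# natural minor is E.
A major third (4 semitones) above E lands on the letter G, giving G#.

G#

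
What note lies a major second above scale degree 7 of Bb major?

Scale degree 7 of Bb major is A.
A major second (2 semitones) above A lands on the letter B, giving B.

B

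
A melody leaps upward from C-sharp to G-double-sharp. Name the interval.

The letter names run C→G, a span of 4 letter steps, so the interval is some kind of fifth.
C# to G## is 8 semitones. A perfect fifth is 7, so 8 makes it augmented.

augmented fifth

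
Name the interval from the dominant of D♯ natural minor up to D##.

augmented fourth

The dominant of D# natural minor is A#.
A# up to D##: letters A→D make it a fourth; 6 semitones makes it augmented.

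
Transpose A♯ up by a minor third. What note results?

C#

A third above A lands on the letter C.
A minor third spans 3 semitones, so A# moves to pitch class 1. On the letter C that is C#.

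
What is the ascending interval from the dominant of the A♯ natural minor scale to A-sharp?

perfect fourth

The dominant of A# natural minor is E#.
E# up to A#: letters E→A make it a fourth; 5 semitones makes it perfect.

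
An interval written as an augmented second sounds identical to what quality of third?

An augmented second spans 3 semitones.
A third spanning 3 semitones is minor (the major third is 4).

minor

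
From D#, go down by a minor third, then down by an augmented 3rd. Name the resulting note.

G

A minor third down from D# is B# (letter B, 3 semitones down).
An augmented third down from B# is G (letter G, 5 semitones down).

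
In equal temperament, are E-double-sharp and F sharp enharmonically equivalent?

E## = pitch class 6 and F# = pitch class 6 — the same pitch class, so they are enharmonic equivalents.

Yes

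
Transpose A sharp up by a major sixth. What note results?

F##

A sixth above A lands on the letter F.
A major sixth spans 9 semitones, so A# moves to pitch class 7. On the letter F that is F##.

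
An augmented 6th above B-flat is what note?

B up a major sixth is G#, so the target letter is G.
From Bb, an augmented sixth is 10 semitones up: G#.

G#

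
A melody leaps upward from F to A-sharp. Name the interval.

augmented third

Counting letters F–G–A gives a third.
F→A# = 5 semitones, 1 wider than the major third (4), so augmented.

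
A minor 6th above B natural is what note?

G

B up a major sixth is G#, so the target letter is G.
From B, a minor sixth is 8 semitones up: G.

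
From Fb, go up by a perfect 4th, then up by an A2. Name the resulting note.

A perfect fourth up from Fb is Bbb (letter B, 5 semitones up).
An augmented second up from Bbb is C (letter C, 3 semitones up).

C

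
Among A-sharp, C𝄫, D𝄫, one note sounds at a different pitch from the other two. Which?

Dbb

In 12-tone equal temperament, enharmonic equivalents share a pitch class. A# is pitch class 10; Cbb is pitch class 10; Dbb is pitch class 0.
A# and Cbb share pitch class 10, while Dbb is pitch class 0.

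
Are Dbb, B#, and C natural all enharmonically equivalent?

Yes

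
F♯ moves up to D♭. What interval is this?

Counting letters F–G–A–B–C–D gives a sixth.
F#→Db = 7 semitones, 2 narrower than the major sixth (9), so diminished.

diminished sixth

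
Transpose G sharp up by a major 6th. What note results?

E#

A sixth above G lands on the letter E.
A major sixth spans 9 semitones, so G# moves to pitch class 5. On the letter E that is E#.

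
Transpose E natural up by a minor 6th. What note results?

C

E up a major sixth is C#, so the target letter is C.
From E, a minor sixth is 8 semitones up: C.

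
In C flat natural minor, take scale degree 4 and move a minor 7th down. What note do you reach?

Gb

Scale degree 4 of Cb natural minor is Fb.
A minor seventh (10 semitones) below Fb lands on the letter G, giving Gb.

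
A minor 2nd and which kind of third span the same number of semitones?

doubly diminished

A minor second spans 1 semitone.
A third spanning 1 semitone is doubly diminished (the major third is 4).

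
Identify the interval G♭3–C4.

The letter names run G→C, a span of 3 letter steps, so the interval is some kind of fourth.
Gb to C is 6 semitones. A perfect fourth is 5, so 6 makes it augmented.

augmented fourth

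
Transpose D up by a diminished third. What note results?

D up a major third is F#, so the target letter is F.
From D, a diminished third is 2 semitones up: Fb.

Fb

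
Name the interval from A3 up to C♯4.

Counting letters A–B–C gives a third.
A→C# = 4 semitones, exactly the major third.

major third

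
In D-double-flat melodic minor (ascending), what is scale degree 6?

Bbb

Degree 6 takes the letter 5 steps above D, which is B.
In melodic minor (ascending), degree 6 sits 9 semitones above the tonic. Dbb + 9 semitones is pitch class 9, spelled on B as Bbb.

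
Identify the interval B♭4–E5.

Counting letters B–C–D–E gives a fourth.
Bb→E = 6 semitones, 1 wider than the perfect fourth (5), so augmented.

augmented fourth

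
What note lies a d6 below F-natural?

A sixth below F lands on the letter A.
A diminished sixth spans 7 semitones, so F moves to pitch class 10. On the letter A that is A#.

A#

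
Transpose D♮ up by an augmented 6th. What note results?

B#

A sixth above D lands on the letter B.
An augmented sixth spans 10 semitones, so D moves to pitch class 0. On the letter B that is B#.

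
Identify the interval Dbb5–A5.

The letter names run D→A, a span of 4 letter steps, so the interval is some kind of fifth.
Dbb to A is 9 semitones. A perfect fifth is 7, so 9 makes it doubly augmented.

doubly augmented fifth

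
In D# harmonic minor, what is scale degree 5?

Degree 5 takes the letter 4 steps above D, which is A.
In harmonic minor, degree 5 sits 7 semitones above the tonic. D# + 7 semitones is pitch class 10, spelled on A as A#.

A#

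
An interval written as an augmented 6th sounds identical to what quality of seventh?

minor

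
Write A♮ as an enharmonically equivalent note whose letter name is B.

A is pitch class 9. The letter B alone is pitch class 11.
To reach pitch class 9 from B requires an offset of -2 semitones, i.e. double flat: Bbb.

Bbb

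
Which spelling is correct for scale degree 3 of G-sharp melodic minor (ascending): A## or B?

B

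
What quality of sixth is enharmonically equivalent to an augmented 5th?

minor

An augmented fifth spans 8 semitones.
A sixth spanning 8 semitones is minor (the major sixth is 9).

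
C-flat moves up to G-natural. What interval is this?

augmented fifth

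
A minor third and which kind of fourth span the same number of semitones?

doubly diminished

A minor third spans 3 semitones.
A fourth spanning 3 semitones is doubly diminished (the perfect fourth is 5).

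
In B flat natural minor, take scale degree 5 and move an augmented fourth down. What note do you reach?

Cb

Scale degree 5 of Bb natural minor is F.
An augmented fourth (6 semitones) below F lands on the letter C, giving Cb.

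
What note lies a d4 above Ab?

Dbb

A fourth above A lands on the letter D.
A diminished fourth spans 4 semitones, so Ab moves to pitch class 0. On the letter D that is Dbb.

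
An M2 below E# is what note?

D#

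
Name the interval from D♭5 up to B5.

augmented sixth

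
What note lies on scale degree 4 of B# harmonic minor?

Degree 4 takes the letter 3 steps above B, which is E.
In harmonic minor, degree 4 sits 5 semitones above the tonic. B# + 5 semitones is pitch class 5, spelled on E as E#.

E#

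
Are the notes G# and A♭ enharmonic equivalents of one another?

Yes

G# is pitch class 8; Ab is pitch class 8.
All spellings map to pitch class 8, so they are enharmonically equivalent.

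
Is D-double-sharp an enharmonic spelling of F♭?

Yes

D## = pitch class 4 and Fb = pitch class 4 — the same pitch class, so they are enharmonic equivalents.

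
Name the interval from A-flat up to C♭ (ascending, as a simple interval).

minor third

The letter names run A→C, a span of 2 letter steps, so the interval is some kind of third.
Ab to Cb is 3 semitones. A major third is 4, so 3 makes it minor.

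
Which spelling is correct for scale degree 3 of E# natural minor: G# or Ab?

Each scale degree takes a distinct letter name. Degree 3 of a scale on E must use the letter G.
G# and Ab are enharmonically the same pitch, but only G# uses the letter G, so it is the correct spelling here.

G#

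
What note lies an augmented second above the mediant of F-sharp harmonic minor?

The mediant of F# harmonic minor is A.
An augmented second (3 semitones) above A lands on the letter B, giving B#.

B#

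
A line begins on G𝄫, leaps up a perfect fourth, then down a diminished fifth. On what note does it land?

A perfect fourth up from Gbb is Cbb (letter C, 5 semitones up).
A diminished fifth down from Cbb is Fb (letter F, 6 semitones down).

Fb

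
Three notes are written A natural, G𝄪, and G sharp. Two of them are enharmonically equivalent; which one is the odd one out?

In 12-tone equal temperament, enharmonic equivalents share a pitch class. A is pitch class 9; G## is pitch class 9; G# is pitch class 8.
A and G## share pitch class 9, while G# is pitch class 8.

G#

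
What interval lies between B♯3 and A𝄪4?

major seventh

The letter names run B→A, a span of 6 letter steps, so the interval is some kind of seventh.
B# to A## is 11 semitones. A major seventh is 11, so 11 makes it major.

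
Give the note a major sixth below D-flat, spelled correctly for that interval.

A sixth below D lands on the letter F.
A major sixth spans 9 semitones, so Db moves to pitch class 4. On the letter F that is Fb.

Fb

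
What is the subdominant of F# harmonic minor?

The F# harmonic minor scale runs F# G# A B C# D E#.
Degree 4 is B.

B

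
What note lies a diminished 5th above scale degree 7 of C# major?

Scale degree 7 of C# major is B#.
A diminished fifth (6 semitones) above B# lands on the letter F, giving F#.

F#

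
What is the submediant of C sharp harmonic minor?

Degree 6 takes the letter 5 steps above C, which is A.
In harmonic minor, degree 6 sits 8 semitones above the tonic. C# + 8 semitones is pitch class 9, spelled on A as A.

A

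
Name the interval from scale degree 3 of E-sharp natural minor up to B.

minor third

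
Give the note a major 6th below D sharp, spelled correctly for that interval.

F#

D down a major sixth is F, so the target letter is F.
From D#, a major sixth is 9 semitones down: F#.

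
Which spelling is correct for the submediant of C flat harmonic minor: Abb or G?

Abb

Each scale degree takes a distinct letter name. Degree 6 of a scale on C must use the letter A.
Abb and G are enharmonically the same pitch, but only Abb uses the letter A, so it is the correct spelling here.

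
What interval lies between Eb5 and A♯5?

The letter names run E→A, a span of 3 letter steps, so the interval is some kind of fourth.
Eb to A# is 7 semitones. A perfect fourth is 5, so 7 makes it doubly augmented.

doubly augmented fourth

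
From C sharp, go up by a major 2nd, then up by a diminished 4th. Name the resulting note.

A major second up from C# is D# (letter D, 2 semitones up).
A diminished fourth up from D# is G (letter G, 4 semitones up).

G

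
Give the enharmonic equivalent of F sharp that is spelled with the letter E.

E##

Plain E sits 2 semitones below F#, so on the letter E the same pitch needs a double sharp: E##.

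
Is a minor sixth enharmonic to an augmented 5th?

A minor sixth spans 8 semitones; an augmented fifth spans 8.
They are enharmonically equivalent.

Yes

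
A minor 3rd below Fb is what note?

F down a major third is Db, so the target letter is D.
From Fb, a minor third is 3 semitones down: Db.

Db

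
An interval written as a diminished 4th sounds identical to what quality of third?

major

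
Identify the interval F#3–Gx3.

Counting letters F–G gives a second.
F#→G## = 3 semitones, 1 wider than the major second (2), so augmented.

augmented second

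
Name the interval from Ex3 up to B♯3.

The letter names run E→B, a span of 4 letter steps, so the interval is some kind of fifth.
E## to B# is 6 semitones. A perfect fifth is 7, so 6 makes it diminished.

diminished fifth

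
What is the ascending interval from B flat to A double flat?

Counting letters B–C–D–E–F–G–A gives a seventh.
Bb→Abb = 9 semitones, 2 narrower than the major seventh (11), so diminished.

diminished seventh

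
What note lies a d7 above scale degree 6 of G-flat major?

Scale degree 6 of Gb major is Eb.
A diminished seventh (9 semitones) above Eb lands on the letter D, giving Dbb.

Dbb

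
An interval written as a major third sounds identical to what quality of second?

doubly augmented

A major third spans 4 semitones.
A second spanning 4 semitones is doubly augmented (the major second is 2).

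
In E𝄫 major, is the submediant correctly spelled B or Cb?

Cb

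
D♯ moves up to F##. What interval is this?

Counting letters D–E–F gives a third.
D#→F## = 4 semitones, exactly the major third.

major third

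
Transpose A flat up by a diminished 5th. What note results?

Ebb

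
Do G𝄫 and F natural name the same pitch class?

Gbb = pitch class 5 and F = pitch class 5 — the same pitch class, so they are enharmonic equivalents.

Yes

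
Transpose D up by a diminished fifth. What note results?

Ab

A fifth above D lands on the letter A.
A diminished fifth spans 6 semitones, so D moves to pitch class 8. On the letter A that is Ab.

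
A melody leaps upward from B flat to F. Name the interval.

perfect fifth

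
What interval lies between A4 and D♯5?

Counting letters A–B–C–D gives a fourth.
A→D# = 6 semitones, 1 wider than the perfect fourth (5), so augmented.

augmented fourth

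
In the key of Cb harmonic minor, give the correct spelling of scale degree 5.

Degree 5 takes the letter 4 steps above C, which is G.
In harmonic minor, degree 5 sits 7 semitones above the tonic. Cb + 7 semitones is pitch class 6, spelled on G as Gb.

Gb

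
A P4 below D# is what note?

A#

D down a perfect fourth is A, so the target letter is A.
From D#, a perfect fourth is 5 semitones down: A#.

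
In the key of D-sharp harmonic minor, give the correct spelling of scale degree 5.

A#

The D# harmonic minor scale runs D# E# F# G# A# B C##.
Degree 5 is A#.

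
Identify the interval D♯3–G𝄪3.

augmented fourth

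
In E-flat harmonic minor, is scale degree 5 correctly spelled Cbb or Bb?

Bb

Each scale degree takes a distinct letter name. Degree 5 of a scale on E must use the letter B.
Bb and Cbb are enharmonically the same pitch, but only Bb uses the letter B, so it is the correct spelling here.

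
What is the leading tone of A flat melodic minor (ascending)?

G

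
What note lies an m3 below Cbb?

Abb

A third below C lands on the letter A.
A minor third spans 3 semitones, so Cbb moves to pitch class 7. On the letter A that is Abb.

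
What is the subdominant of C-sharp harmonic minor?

F#

Degree 4 takes the letter 3 steps above C, which is F.
In harmonic minor, degree 4 sits 5 semitones above the tonic. C# + 5 semitones is pitch class 6, spelled on F as F#.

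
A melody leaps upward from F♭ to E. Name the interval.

augmented seventh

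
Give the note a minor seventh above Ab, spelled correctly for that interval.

A seventh above A lands on the letter G.
A minor seventh spans 10 semitones, so Ab moves to pitch class 6. On the letter G that is Gb.

Gb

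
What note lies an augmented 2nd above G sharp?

A second above G lands on the letter A.
An augmented second spans 3 semitones, so G# moves to pitch class 11. On the letter A that is A##.

A##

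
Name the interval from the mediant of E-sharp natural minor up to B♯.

major third

The mediant of E# natural minor is G#.
G# up to B#: letters G→B make it a third; 4 semitones makes it major.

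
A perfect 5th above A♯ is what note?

A up a perfect fifth is E, so the target letter is E.
From A#, a perfect fifth is 7 semitones up: E#.

E#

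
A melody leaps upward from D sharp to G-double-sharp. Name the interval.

The letter names run D→G, a span of 3 letter steps, so the interval is some kind of fourth.
D# to G## is 6 semitones. A perfect fourth is 5, so 6 makes it augmented.

augmented fourth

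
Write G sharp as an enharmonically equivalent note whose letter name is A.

Ab

G# is pitch class 8. The letter A alone is pitch class 9.
To reach pitch class 8 from A requires an offset of -1 semitone, i.e. flat: Ab.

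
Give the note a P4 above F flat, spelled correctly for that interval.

Bbb

A fourth above F lands on the letter B.
A perfect fourth spans 5 semitones, so Fb moves to pitch class 9. On the letter B that is Bbb.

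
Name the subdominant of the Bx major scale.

E##

Degree 4 takes the letter 3 steps above B, which is E.
In major, degree 4 sits 5 semitones above the tonic. B## + 5 semitones is pitch class 6, spelled on E as E##.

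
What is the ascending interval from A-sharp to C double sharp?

major third

Counting letters A–B–C gives a third.
A#→C## = 4 semitones, exactly the major third.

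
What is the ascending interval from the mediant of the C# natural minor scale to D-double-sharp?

augmented seventh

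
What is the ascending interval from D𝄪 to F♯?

The letter names run D→F, a span of 2 letter steps, so the interval is some kind of third.
D## to F# is 2 semitones. A major third is 4, so 2 makes it diminished.

diminished third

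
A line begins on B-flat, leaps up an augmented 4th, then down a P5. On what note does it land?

A

An augmented fourth up from Bb is E (letter E, 6 semitones up).
A perfect fifth down from E is A (letter A, 7 semitones down).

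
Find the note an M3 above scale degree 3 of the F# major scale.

C##

Scale degree 3 of F# major is A#.
A major third (4 semitones) above A# lands on the letter C, giving C##.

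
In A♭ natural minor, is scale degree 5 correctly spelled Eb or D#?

Eb

Each scale degree takes a distinct letter name. Degree 5 of a scale on A must use the letter E.
Eb and D# are enharmonically the same pitch, but only Eb uses the letter E, so it is the correct spelling here.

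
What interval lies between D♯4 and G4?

diminished fourth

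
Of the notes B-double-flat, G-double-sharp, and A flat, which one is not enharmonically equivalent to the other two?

In 12-tone equal temperament, enharmonic equivalents share a pitch class. Bbb is pitch class 9; G## is pitch class 9; Ab is pitch class 8.
Bbb and G## share pitch class 9, while Ab is pitch class 8.

Ab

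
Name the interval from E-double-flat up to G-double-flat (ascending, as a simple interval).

minor third

The letter names run E→G, a span of 2 letter steps, so the interval is some kind of third.
Ebb to Gbb is 3 semitones. A major third is 4, so 3 makes it minor.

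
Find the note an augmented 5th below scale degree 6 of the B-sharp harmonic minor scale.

C

Scale degree 6 of B# harmonic minor is G#.
An augmented fifth (8 semitones) below G# lands on the letter C, giving C.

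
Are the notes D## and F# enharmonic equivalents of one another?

No

D## is pitch class 4; F# is pitch class 6.
The pitch classes differ (4 vs. 6), so they are not enharmonic equivalents.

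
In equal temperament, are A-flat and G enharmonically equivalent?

Ab is pitch class 8; G is pitch class 7.
The pitch classes differ (8 vs. 7), so they are not enharmonic equivalents.

No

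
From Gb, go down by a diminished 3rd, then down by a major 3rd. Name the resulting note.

C

A diminished third down from Gb is E (letter E, 2 semitones down).
A major third down from E is C (letter C, 4 semitones down).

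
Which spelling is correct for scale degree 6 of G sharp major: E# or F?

Each scale degree takes a distinct letter name. Degree 6 of a scale on G must use the letter E.
E# and F are enharmonically the same pitch, but only E# uses the letter E, so it is the correct spelling here.

E#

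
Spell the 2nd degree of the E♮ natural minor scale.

Degree 2 takes the letter 1 step above E, which is F.
In natural minor, degree 2 sits 2 semitones above the tonic. E + 2 semitones is pitch class 6, spelled on F as F#.

F#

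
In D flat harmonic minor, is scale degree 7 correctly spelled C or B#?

C

Each scale degree takes a distinct letter name. Degree 7 of a scale on D must use the letter C.
C and B# are enharmonically the same pitch, but only C uses the letter C, so it is the correct spelling here.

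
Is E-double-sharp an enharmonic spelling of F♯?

Yes

E## is pitch class 6; F# is pitch class 6.
All spellings map to pitch class 6, so they are enharmonically equivalent.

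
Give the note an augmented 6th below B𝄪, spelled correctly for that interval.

D#

B down a major sixth is D, so the target letter is D.
From B##, an augmented sixth is 10 semitones down: D#.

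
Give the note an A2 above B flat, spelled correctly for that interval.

B up a major second is C#, so the target letter is C.
From Bb, an augmented second is 3 semitones up: C#.

C#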